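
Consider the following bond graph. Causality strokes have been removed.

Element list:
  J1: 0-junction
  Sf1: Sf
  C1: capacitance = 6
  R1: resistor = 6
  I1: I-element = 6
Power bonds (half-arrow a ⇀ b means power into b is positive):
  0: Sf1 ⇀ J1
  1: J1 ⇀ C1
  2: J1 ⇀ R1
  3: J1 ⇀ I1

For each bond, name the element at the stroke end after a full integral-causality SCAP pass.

bond 0 |Sf1  (Sf1 fixes flow; stroke at Sf1)
bond 1 |J1  (C1 outputs effort q/C1)
bond 2 |R1  (J1: bond 1 brought effort, rest push out)
bond 3 |I1  (J1 effort already set via bond 1)

b0 →Sf1
b1 →J1
b2 →R1
b3 →I1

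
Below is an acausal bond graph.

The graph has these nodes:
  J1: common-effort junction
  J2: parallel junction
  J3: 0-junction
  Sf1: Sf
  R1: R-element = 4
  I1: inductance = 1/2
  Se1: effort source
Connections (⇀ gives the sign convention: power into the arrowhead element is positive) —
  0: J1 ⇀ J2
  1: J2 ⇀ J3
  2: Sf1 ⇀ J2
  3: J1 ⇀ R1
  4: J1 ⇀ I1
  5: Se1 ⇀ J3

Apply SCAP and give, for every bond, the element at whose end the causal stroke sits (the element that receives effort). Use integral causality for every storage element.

β2 →Sf1  (Sf1: flow source, stroke at near end)
β5 →J3  (source Se1 imposes e)
β1 →J2  (common-e at J3 fixed by 5)
β0 →J1  (common-e at J2 fixed by 1)
β3 →R1  (common-e at J1 fixed by 0)
β4 →I1  (common-e at J1 fixed by 0)

b0 |J1
b1 |J2
b2 |Sf1
b3 |R1
b4 |I1
b5 |J3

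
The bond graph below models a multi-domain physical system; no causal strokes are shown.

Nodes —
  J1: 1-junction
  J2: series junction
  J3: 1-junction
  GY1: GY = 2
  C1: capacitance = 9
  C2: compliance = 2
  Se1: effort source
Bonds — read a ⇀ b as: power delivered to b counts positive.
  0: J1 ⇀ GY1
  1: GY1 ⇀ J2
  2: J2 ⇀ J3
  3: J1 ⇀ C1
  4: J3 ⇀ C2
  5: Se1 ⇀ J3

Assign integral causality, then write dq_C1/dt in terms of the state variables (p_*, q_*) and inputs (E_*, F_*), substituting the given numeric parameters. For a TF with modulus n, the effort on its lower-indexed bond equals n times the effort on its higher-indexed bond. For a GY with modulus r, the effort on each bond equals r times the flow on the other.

dq_C1/dt = -E_Se1/2 + q_C2/4

#5 stroke→J3  (Se1: effort source, stroke at far end)
#3 stroke→J1  (C1 outputs effort q/C1)
#0 stroke→GY1  (J1 needs exactly one f-in)
#1 stroke→GY1  (GY1 both-in/both-out from 0)
#2 stroke→J2  (1-jn J2 has f-setter on 1)
#4 stroke→J3  (1-jn J3 has f-setter on 2)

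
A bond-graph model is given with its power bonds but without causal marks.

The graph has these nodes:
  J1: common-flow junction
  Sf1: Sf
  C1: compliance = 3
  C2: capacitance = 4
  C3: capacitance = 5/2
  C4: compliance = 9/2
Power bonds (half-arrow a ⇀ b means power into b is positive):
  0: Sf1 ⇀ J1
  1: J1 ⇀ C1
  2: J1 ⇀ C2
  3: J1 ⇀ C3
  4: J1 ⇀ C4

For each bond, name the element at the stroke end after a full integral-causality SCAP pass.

#0 stroke at Sf1
#1 stroke at J1
#2 stroke at J1
#3 stroke at J1
#4 stroke at J1

bond 0 stroke→Sf1  (Sf1: flow source, stroke at near end)
bond 1 stroke→J1  (common-f at J1 fixed by 0)
bond 2 stroke→J1  (common-f at J1 fixed by 0)
bond 3 stroke→J1  (1-jn J1 has f-setter on 0)
bond 4 stroke→J1  (1-jn J1 has f-setter on 0)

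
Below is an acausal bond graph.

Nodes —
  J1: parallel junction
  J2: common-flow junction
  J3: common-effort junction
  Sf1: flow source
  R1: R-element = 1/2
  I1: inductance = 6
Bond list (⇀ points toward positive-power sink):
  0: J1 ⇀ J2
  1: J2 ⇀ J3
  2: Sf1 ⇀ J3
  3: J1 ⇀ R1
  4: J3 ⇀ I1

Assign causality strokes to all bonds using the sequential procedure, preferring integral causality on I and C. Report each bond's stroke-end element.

#0 stroke at J2
#1 stroke at J3
#2 stroke at Sf1
#3 stroke at J1
#4 stroke at I1

bond 2 stroke at Sf1  (Sf1 fixes flow; stroke at Sf1)
bond 4 stroke at I1  (I1 integral (f out))
bond 1 stroke at J3  (only one effort-in slot at J3)
bond 0 stroke at J2  (J2: bond 1 brought flow, rest push out)
bond 3 stroke at J1  (J1: last free bond brings effort in)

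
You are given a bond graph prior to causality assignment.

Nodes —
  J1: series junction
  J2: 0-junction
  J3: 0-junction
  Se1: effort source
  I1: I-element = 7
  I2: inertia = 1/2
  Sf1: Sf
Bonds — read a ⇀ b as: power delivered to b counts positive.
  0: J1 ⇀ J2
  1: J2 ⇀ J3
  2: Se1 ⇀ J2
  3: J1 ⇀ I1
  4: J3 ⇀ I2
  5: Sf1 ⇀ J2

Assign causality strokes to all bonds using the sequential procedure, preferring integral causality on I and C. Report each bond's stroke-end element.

bond 0 →J1
bond 1 →J3
bond 2 →J2
bond 3 →I1
bond 4 →I2
bond 5 →Sf1

bond 2 →J2  (Se1: effort source, stroke at far end)
bond 5 →Sf1  (source Sf1 imposes f)
bond 0 →J1  (0-jn J2 has e-setter on 2)
bond 1 →J3  (0-jn J2 has e-setter on 2)
bond 4 →I2  (J3 effort already set via bond 1)
bond 3 →I1  (J1: last free bond brings flow in)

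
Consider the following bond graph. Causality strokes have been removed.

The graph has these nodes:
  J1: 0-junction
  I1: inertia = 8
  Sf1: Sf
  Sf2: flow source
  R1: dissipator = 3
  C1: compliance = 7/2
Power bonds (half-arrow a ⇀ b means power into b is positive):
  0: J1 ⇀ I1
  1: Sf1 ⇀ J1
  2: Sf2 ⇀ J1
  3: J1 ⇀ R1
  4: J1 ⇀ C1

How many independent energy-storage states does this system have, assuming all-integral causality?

#1 |Sf1  (Sf1 (Sf) sets flow on bond)
#2 |Sf2  (source Sf2 imposes f)
#0 |I1  (prefer integral on I1)
#4 |J1  (C1 outputs effort q/C1)
#3 |R1  (0-jn J1 has e-setter on 4)

2  (C1, I1 all integral)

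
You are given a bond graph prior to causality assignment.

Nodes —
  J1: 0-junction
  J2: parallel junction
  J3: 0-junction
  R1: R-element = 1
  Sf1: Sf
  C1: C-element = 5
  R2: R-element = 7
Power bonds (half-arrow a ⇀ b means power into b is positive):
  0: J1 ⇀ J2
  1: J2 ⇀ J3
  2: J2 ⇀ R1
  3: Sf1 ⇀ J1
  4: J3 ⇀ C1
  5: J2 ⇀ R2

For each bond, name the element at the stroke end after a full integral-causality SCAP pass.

#3 →Sf1  (Sf1 (Sf) sets flow on bond)
#0 →J1  (J1: last free bond brings effort in)
#4 →J3  (C1: C, integral causality)
#1 →J2  (J3 effort already set via bond 4)
#2 →R1  (0-jn J2 has e-setter on 1)
#5 →R2  (0-jn J2 has e-setter on 1)

bond 0 stroke→J1
bond 1 stroke→J2
bond 2 stroke→R1
bond 3 stroke→Sf1
bond 4 stroke→J3
bond 5 stroke→R2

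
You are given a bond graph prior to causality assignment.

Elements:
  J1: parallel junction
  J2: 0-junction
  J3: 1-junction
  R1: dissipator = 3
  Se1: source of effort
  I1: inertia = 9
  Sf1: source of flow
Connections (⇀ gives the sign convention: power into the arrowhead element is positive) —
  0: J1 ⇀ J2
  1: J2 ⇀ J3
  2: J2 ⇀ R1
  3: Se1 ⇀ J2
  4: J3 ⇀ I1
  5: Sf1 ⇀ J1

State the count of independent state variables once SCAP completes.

1  (I1 all integral)

#3 |J2  (Se1 fixes effort; stroke away)
#5 |Sf1  (Sf1 fixes flow; stroke at Sf1)
#0 |J1  (J1: last free bond brings effort in)
#1 |J3  (J2 effort already set via bond 3)
#2 |R1  (J2 effort already set via bond 3)
#4 |I1  (J3 needs exactly one f-in)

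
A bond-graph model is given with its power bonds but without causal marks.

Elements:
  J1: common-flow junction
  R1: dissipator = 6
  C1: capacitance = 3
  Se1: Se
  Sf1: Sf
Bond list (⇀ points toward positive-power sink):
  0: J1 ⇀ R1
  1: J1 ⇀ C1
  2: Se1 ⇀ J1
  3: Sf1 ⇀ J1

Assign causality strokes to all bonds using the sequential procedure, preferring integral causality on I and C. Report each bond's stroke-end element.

b0 →J1
b1 →J1
b2 →J1
b3 →Sf1

bond 2 stroke→J1  (Se1 (Se) sets effort on bond)
bond 3 stroke→Sf1  (Sf1 (Sf) sets flow on bond)
bond 0 stroke→J1  (1-jn J1 has f-setter on 3)
bond 1 stroke→J1  (common-f at J1 fixed by 3)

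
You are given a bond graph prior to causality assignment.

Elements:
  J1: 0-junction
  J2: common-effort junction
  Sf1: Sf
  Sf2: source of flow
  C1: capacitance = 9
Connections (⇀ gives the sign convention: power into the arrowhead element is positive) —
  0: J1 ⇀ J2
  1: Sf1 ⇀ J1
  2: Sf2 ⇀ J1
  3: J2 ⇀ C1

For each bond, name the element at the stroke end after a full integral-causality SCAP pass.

b1 |Sf1  (Sf1 (Sf) sets flow on bond)
b2 |Sf2  (source Sf2 imposes f)
b0 |J1  (closing 0-jn rule on J1)
b3 |J2  (closing 0-jn rule on J2)

b0 |J1
b1 |Sf1
b2 |Sf2
b3 |J2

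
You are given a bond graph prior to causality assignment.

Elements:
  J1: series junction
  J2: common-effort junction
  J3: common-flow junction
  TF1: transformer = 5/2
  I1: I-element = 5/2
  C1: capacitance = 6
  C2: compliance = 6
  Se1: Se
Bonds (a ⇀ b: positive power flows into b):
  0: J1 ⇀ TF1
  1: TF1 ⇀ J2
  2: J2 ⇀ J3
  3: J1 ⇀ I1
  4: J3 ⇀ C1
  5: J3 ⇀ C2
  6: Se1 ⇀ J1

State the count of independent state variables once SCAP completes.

b6 stroke→J1  (Se1 fixes effort; stroke away)
b3 stroke→I1  (I1 integral (f out))
b0 stroke→J1  (J1: bond 3 brought flow, rest push out)
b1 stroke→TF1  (TF1 one-in-one-out from 0)
b2 stroke→J2  (J2: last free bond brings effort in)
b4 stroke→J3  (J3: bond 2 brought flow, rest push out)
b5 stroke→J3  (1-jn J3 has f-setter on 2)

3  (C1, C2, I1 all integral)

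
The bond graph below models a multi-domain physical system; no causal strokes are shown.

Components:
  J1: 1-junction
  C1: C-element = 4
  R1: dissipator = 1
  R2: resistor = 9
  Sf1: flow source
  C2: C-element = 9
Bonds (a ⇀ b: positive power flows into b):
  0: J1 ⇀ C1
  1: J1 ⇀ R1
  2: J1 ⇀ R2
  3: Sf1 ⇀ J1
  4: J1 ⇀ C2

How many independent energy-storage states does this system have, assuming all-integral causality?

β3 stroke at Sf1  (Sf1 fixes flow; stroke at Sf1)
β0 stroke at J1  (common-f at J1 fixed by 3)
β1 stroke at J1  (1-jn J1 has f-setter on 3)
β2 stroke at J1  (J1 flow already set via bond 3)
β4 stroke at J1  (1-jn J1 has f-setter on 3)

2  (C1, C2 all integral)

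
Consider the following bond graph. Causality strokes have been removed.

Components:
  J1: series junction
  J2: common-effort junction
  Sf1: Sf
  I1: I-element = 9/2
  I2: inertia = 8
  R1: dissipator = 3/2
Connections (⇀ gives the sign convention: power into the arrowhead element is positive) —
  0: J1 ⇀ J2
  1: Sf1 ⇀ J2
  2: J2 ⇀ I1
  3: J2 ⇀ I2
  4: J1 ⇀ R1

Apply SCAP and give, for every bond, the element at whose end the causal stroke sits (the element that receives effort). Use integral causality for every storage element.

#0 |J2
#1 |Sf1
#2 |I1
#3 |I2
#4 |J1

bond 1 stroke at Sf1  (Sf1 (Sf) sets flow on bond)
bond 2 stroke at I1  (I1 outputs flow p/I1)
bond 3 stroke at I2  (I2 outputs flow p/I2)
bond 0 stroke at J2  (closing 0-jn rule on J2)
bond 4 stroke at J1  (J1 flow already set via bond 0)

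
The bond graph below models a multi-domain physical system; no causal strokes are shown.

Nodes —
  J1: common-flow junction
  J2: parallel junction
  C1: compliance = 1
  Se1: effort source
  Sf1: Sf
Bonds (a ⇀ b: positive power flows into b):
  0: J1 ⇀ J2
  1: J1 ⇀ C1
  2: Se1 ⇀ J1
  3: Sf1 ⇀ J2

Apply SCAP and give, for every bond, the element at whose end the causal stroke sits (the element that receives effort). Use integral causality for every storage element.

b0 →J2
b1 →J1
b2 →J1
b3 →Sf1

β2 →J1  (Se1 (Se) sets effort on bond)
β3 →Sf1  (Sf1 fixes flow; stroke at Sf1)
β0 →J2  (only one effort-in slot at J2)
β1 →J1  (J1 flow already set via bond 0)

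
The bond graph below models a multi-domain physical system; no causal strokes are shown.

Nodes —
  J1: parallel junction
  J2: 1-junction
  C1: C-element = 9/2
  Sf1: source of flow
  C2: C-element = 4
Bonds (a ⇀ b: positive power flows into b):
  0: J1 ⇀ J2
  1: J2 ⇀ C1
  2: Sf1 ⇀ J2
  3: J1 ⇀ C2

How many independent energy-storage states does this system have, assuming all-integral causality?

b2 stroke at Sf1  (Sf1 fixes flow; stroke at Sf1)
b0 stroke at J2  (1-jn J2 has f-setter on 2)
b1 stroke at J2  (J2: bond 2 brought flow, rest push out)
b3 stroke at J1  (J1: last free bond brings effort in)

2  (C1, C2 all integral)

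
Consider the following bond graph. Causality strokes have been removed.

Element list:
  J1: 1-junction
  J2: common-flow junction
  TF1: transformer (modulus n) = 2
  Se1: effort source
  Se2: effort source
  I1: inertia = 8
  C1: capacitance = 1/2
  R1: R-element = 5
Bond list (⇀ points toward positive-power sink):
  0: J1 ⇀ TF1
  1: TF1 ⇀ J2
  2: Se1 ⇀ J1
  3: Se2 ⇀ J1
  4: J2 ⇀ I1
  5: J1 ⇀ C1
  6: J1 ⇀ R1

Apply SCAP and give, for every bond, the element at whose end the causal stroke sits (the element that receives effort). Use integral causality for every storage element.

bond 2 stroke at J1  (Se1 (Se) sets effort on bond)
bond 3 stroke at J1  (source Se2 imposes e)
bond 4 stroke at I1  (prefer integral on I1)
bond 1 stroke at J2  (J2: bond 4 brought flow, rest push out)
bond 0 stroke at TF1  (TF1 one-in-one-out from 1)
bond 5 stroke at J1  (common-f at J1 fixed by 0)
bond 6 stroke at J1  (1-jn J1 has f-setter on 0)

bond 0 stroke→TF1
bond 1 stroke→J2
bond 2 stroke→J1
bond 3 stroke→J1
bond 4 stroke→I1
bond 5 stroke→J1
bond 6 stroke→J1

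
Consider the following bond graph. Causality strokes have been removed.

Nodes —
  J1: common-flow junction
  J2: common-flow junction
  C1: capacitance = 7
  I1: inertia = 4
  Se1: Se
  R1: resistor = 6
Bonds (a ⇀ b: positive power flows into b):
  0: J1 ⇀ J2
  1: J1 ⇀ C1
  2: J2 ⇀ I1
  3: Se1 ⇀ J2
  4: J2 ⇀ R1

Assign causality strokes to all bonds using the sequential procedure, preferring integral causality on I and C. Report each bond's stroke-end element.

β3 →J2  (Se1 (Se) sets effort on bond)
β1 →J1  (prefer integral on C1)
β0 →J2  (only one flow-in slot at J1)
β2 →I1  (I1 integral (f out))
β4 →J2  (1-jn J2 has f-setter on 2)

β0 stroke→J2
β1 stroke→J1
β2 stroke→I1
β3 stroke→J2
β4 stroke→J2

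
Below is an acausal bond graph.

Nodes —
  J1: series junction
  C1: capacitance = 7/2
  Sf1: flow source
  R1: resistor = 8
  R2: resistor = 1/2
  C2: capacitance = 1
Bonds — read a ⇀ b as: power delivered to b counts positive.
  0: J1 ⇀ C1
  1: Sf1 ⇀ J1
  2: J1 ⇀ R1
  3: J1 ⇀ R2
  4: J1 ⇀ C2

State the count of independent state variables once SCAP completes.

2  (C1, C2 all integral)

bond 1 stroke→Sf1  (Sf1 (Sf) sets flow on bond)
bond 0 stroke→J1  (J1 flow already set via bond 1)
bond 2 stroke→J1  (J1: bond 1 brought flow, rest push out)
bond 3 stroke→J1  (J1: bond 1 brought flow, rest push out)
bond 4 stroke→J1  (1-jn J1 has f-setter on 1)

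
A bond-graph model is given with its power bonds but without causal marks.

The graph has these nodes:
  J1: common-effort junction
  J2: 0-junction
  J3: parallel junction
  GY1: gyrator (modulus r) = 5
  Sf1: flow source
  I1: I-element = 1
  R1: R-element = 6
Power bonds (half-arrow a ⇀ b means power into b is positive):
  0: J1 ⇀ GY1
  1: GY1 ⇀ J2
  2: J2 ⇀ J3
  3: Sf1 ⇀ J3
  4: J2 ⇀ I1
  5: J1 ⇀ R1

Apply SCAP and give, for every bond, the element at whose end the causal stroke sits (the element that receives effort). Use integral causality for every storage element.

b3 stroke→Sf1  (Sf1: flow source, stroke at near end)
b2 stroke→J3  (J3 needs exactly one e-in)
b4 stroke→I1  (I1: I, integral causality)
b1 stroke→J2  (only one effort-in slot at J2)
b0 stroke→J1  (GY1: gyrator matches bond 1)
b5 stroke→R1  (common-e at J1 fixed by 0)

b0 stroke at J1
b1 stroke at J2
b2 stroke at J3
b3 stroke at Sf1
b4 stroke at I1
b5 stroke at R1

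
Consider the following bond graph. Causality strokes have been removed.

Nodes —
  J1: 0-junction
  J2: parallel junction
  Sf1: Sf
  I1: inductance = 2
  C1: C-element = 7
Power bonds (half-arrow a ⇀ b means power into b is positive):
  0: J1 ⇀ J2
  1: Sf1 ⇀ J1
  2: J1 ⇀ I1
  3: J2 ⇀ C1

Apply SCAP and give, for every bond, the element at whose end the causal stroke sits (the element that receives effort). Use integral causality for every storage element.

β1 stroke at Sf1  (Sf1 fixes flow; stroke at Sf1)
β2 stroke at I1  (I1 outputs flow p/I1)
β0 stroke at J1  (only one effort-in slot at J1)
β3 stroke at J2  (J2 needs exactly one e-in)

b0 stroke at J1
b1 stroke at Sf1
b2 stroke at I1
b3 stroke at J2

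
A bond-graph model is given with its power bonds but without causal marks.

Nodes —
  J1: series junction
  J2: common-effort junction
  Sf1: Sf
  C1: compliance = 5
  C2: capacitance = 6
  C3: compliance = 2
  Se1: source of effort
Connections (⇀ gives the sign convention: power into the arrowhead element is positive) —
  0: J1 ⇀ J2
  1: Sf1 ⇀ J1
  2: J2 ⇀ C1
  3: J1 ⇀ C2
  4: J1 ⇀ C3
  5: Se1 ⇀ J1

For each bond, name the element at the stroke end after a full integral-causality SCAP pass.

#1 |Sf1  (source Sf1 imposes f)
#5 |J1  (Se1 (Se) sets effort on bond)
#0 |J1  (J1 flow already set via bond 1)
#3 |J1  (common-f at J1 fixed by 1)
#4 |J1  (J1 flow already set via bond 1)
#2 |J2  (only one effort-in slot at J2)

β0 stroke at J1
β1 stroke at Sf1
β2 stroke at J2
β3 stroke at J1
β4 stroke at J1
β5 stroke at J1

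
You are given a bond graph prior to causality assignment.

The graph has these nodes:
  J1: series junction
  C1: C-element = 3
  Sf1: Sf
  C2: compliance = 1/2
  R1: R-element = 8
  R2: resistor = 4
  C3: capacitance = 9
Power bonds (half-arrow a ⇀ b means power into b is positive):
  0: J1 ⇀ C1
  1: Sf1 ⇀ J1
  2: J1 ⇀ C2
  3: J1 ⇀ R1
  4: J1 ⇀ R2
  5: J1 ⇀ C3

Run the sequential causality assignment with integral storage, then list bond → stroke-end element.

#0 stroke→J1
#1 stroke→Sf1
#2 stroke→J1
#3 stroke→J1
#4 stroke→J1
#5 stroke→J1

b1 →Sf1  (Sf1: flow source, stroke at near end)
b0 →J1  (common-f at J1 fixed by 1)
b2 →J1  (J1: bond 1 brought flow, rest push out)
b3 →J1  (J1: bond 1 brought flow, rest push out)
b4 →J1  (J1: bond 1 brought flow, rest push out)
b5 →J1  (common-f at J1 fixed by 1)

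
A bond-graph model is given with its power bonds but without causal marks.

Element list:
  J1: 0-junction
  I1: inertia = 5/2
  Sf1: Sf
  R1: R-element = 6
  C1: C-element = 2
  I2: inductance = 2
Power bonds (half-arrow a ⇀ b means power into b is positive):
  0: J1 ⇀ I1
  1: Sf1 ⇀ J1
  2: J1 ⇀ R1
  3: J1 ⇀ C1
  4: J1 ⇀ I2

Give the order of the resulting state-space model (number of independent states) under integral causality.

3  (C1, I1, I2 all integral)

bond 1 →Sf1  (Sf1 fixes flow; stroke at Sf1)
bond 0 →I1  (I1 outputs flow p/I1)
bond 3 →J1  (C1 integral (e out))
bond 2 →R1  (J1 effort already set via bond 3)
bond 4 →I2  (0-jn J1 has e-setter on 3)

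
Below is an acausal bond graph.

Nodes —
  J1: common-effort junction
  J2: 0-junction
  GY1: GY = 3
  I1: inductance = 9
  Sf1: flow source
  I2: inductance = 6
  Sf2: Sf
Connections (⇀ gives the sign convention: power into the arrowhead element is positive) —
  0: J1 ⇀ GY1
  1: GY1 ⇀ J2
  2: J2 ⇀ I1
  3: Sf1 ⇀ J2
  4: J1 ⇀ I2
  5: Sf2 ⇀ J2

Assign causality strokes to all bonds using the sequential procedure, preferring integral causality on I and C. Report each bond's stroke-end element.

β0 |J1
β1 |J2
β2 |I1
β3 |Sf1
β4 |I2
β5 |Sf2

#3 →Sf1  (source Sf1 imposes f)
#5 →Sf2  (Sf2: flow source, stroke at near end)
#2 →I1  (I1 outputs flow p/I1)
#1 →J2  (only one effort-in slot at J2)
#0 →J1  (GY1 both-in/both-out from 1)
#4 →I2  (0-jn J1 has e-setter on 0)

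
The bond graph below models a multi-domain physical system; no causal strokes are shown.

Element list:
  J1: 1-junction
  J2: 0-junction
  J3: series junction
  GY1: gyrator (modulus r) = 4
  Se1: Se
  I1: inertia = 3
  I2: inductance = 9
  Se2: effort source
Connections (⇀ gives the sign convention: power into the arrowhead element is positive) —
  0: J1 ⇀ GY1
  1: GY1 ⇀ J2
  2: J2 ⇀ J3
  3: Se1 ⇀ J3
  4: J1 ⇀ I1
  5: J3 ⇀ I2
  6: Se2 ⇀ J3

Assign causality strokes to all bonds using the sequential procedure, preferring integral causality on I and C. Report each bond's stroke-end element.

#3 |J3  (source Se1 imposes e)
#6 |J3  (Se2: effort source, stroke at far end)
#4 |I1  (I1 outputs flow p/I1)
#0 |J1  (J1: bond 4 brought flow, rest push out)
#1 |J2  (GY1: gyrator matches bond 0)
#2 |J3  (common-e at J2 fixed by 1)
#5 |I2  (J3: last free bond brings flow in)

b0 →J1
b1 →J2
b2 →J3
b3 →J3
b4 →I1
b5 →I2
b6 →J3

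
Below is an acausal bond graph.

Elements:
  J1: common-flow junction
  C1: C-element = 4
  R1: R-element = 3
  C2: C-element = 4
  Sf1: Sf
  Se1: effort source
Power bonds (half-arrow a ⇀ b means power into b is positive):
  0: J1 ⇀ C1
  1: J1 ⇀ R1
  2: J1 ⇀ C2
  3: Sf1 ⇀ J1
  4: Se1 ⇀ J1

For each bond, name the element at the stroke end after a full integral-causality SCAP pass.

b3 |Sf1  (Sf1 fixes flow; stroke at Sf1)
b4 |J1  (Se1 (Se) sets effort on bond)
b0 |J1  (1-jn J1 has f-setter on 3)
b1 |J1  (1-jn J1 has f-setter on 3)
b2 |J1  (1-jn J1 has f-setter on 3)

bond 0 |J1
bond 1 |J1
bond 2 |J1
bond 3 |Sf1
bond 4 |J1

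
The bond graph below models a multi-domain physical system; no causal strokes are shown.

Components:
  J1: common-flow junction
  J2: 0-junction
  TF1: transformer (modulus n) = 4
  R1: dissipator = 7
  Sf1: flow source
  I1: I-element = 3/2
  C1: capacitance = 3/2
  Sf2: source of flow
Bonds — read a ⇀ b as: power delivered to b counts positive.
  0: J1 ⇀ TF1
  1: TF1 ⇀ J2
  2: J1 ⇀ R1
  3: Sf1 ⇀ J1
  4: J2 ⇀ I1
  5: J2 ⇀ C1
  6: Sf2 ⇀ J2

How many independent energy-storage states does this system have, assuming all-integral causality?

2  (C1, I1 all integral)

b3 stroke at Sf1  (Sf1 (Sf) sets flow on bond)
b6 stroke at Sf2  (Sf2 (Sf) sets flow on bond)
b0 stroke at J1  (common-f at J1 fixed by 3)
b2 stroke at J1  (J1: bond 3 brought flow, rest push out)
b1 stroke at TF1  (through TF1, causality passes straight; one stroke at TF1)
b4 stroke at I1  (I1 integral (f out))
b5 stroke at J2  (only one effort-in slot at J2)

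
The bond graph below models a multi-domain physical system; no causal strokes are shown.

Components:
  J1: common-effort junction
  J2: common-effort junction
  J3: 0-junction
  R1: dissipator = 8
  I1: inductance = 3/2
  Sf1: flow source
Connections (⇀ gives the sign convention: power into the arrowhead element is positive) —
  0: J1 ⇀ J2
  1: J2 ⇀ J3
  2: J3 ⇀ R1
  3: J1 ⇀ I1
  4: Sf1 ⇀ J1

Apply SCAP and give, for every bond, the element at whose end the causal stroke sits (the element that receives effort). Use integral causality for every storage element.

b0 →J1
b1 →J2
b2 →J3
b3 →I1
b4 →Sf1

#4 stroke at Sf1  (Sf1 (Sf) sets flow on bond)
#3 stroke at I1  (I1 outputs flow p/I1)
#0 stroke at J1  (only one effort-in slot at J1)
#1 stroke at J2  (J2 needs exactly one e-in)
#2 stroke at J3  (only one effort-in slot at J3)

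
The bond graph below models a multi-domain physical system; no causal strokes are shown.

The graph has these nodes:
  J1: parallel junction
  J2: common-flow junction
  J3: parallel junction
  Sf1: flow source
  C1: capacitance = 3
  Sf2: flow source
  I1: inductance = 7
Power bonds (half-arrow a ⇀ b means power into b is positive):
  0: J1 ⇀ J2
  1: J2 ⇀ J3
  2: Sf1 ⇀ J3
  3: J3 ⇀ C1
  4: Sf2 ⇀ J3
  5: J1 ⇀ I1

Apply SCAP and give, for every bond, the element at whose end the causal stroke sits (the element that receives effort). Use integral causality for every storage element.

β2 stroke at Sf1  (Sf1 (Sf) sets flow on bond)
β4 stroke at Sf2  (Sf2 (Sf) sets flow on bond)
β3 stroke at J3  (prefer integral on C1)
β1 stroke at J2  (J3: bond 3 brought effort, rest push out)
β0 stroke at J1  (only one flow-in slot at J2)
β5 stroke at I1  (J1 effort already set via bond 0)

b0 stroke→J1
b1 stroke→J2
b2 stroke→Sf1
b3 stroke→J3
b4 stroke→Sf2
b5 stroke→I1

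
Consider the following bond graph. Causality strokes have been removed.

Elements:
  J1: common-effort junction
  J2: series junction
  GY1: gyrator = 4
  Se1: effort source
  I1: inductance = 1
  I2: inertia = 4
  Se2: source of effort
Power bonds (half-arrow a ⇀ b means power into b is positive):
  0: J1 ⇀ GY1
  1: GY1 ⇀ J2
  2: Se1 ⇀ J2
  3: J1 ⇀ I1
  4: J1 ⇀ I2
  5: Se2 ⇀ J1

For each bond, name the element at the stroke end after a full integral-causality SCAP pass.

#2 |J2  (Se1 fixes effort; stroke away)
#5 |J1  (Se2 fixes effort; stroke away)
#0 |GY1  (J1: bond 5 brought effort, rest push out)
#3 |I1  (J1 effort already set via bond 5)
#4 |I2  (J1: bond 5 brought effort, rest push out)
#1 |GY1  (J2 needs exactly one f-in)

#0 →GY1
#1 →GY1
#2 →J2
#3 →I1
#4 →I2
#5 →J1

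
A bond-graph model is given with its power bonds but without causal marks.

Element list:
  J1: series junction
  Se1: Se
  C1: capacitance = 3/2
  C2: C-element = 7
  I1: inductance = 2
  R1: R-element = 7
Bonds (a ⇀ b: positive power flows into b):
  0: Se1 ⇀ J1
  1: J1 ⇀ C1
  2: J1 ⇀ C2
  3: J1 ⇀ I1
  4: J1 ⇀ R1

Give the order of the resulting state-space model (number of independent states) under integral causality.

3  (C1, C2, I1 all integral)

#0 stroke at J1  (Se1 (Se) sets effort on bond)
#1 stroke at J1  (prefer integral on C1)
#2 stroke at J1  (C2: C, integral causality)
#3 stroke at I1  (I1: I, integral causality)
#4 stroke at J1  (common-f at J1 fixed by 3)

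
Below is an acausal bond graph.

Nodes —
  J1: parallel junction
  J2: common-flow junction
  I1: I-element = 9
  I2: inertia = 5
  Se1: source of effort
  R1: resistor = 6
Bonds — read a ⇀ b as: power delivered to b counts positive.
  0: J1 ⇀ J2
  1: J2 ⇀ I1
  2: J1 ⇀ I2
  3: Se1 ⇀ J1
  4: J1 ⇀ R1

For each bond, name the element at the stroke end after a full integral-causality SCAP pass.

β3 stroke→J1  (Se1 fixes effort; stroke away)
β0 stroke→J2  (common-e at J1 fixed by 3)
β2 stroke→I2  (0-jn J1 has e-setter on 3)
β4 stroke→R1  (0-jn J1 has e-setter on 3)
β1 stroke→I1  (only one flow-in slot at J2)

b0 stroke→J2
b1 stroke→I1
b2 stroke→I2
b3 stroke→J1
b4 stroke→R1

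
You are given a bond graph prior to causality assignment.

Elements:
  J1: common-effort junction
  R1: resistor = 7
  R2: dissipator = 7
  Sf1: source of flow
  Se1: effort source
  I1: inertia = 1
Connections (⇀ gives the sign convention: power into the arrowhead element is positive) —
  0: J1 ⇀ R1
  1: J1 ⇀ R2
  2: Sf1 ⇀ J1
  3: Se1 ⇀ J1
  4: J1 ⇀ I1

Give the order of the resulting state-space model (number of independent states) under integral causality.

1  (I1 all integral)

β2 →Sf1  (Sf1 (Sf) sets flow on bond)
β3 →J1  (Se1 (Se) sets effort on bond)
β0 →R1  (J1 effort already set via bond 3)
β1 →R2  (J1 effort already set via bond 3)
β4 →I1  (J1: bond 3 brought effort, rest push out)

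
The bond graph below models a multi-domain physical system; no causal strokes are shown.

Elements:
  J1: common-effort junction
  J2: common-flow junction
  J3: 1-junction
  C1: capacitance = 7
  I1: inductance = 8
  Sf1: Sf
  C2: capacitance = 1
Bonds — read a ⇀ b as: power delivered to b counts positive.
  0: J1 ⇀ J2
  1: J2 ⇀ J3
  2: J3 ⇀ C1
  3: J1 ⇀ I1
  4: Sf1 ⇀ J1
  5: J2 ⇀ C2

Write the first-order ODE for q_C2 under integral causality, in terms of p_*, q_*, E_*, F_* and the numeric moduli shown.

b4 stroke→Sf1  (Sf1: flow source, stroke at near end)
b2 stroke→J3  (C1 integral (e out))
b1 stroke→J2  (J3 needs exactly one f-in)
b3 stroke→I1  (I1 integral (f out))
b0 stroke→J1  (only one effort-in slot at J1)
b5 stroke→J2  (J2: bond 0 brought flow, rest push out)

dq_C2/dt = F_Sf1 - p_I1/8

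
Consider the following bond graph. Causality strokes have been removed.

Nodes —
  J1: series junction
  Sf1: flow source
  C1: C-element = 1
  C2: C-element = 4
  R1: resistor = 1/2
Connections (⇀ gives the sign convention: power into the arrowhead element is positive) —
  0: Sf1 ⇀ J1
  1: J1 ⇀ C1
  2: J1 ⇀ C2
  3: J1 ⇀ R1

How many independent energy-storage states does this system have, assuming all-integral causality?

2  (C1, C2 all integral)

b0 stroke→Sf1  (Sf1 fixes flow; stroke at Sf1)
b1 stroke→J1  (common-f at J1 fixed by 0)
b2 stroke→J1  (J1: bond 0 brought flow, rest push out)
b3 stroke→J1  (J1: bond 0 brought flow, rest push out)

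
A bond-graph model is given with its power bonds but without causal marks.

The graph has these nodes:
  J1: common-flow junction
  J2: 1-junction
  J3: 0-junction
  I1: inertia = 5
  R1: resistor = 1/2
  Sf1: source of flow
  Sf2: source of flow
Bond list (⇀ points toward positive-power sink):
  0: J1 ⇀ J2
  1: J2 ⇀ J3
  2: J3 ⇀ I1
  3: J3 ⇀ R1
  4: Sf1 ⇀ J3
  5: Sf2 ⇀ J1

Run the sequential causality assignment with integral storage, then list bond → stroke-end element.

bond 0 stroke at J1
bond 1 stroke at J2
bond 2 stroke at I1
bond 3 stroke at J3
bond 4 stroke at Sf1
bond 5 stroke at Sf2

b4 stroke→Sf1  (Sf1 (Sf) sets flow on bond)
b5 stroke→Sf2  (Sf2 (Sf) sets flow on bond)
b0 stroke→J1  (J1: bond 5 brought flow, rest push out)
b1 stroke→J2  (1-jn J2 has f-setter on 0)
b2 stroke→I1  (I1 integral (f out))
b3 stroke→J3  (J3 needs exactly one e-in)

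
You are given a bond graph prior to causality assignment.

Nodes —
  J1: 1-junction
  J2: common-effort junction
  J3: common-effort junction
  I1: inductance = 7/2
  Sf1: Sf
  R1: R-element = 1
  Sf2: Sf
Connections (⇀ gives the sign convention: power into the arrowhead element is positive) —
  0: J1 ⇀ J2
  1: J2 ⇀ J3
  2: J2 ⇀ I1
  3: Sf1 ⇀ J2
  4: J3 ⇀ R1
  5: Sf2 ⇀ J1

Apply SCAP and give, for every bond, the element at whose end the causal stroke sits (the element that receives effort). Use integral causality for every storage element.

β3 |Sf1  (Sf1 fixes flow; stroke at Sf1)
β5 |Sf2  (source Sf2 imposes f)
β0 |J1  (common-f at J1 fixed by 5)
β2 |I1  (I1 outputs flow p/I1)
β1 |J2  (closing 0-jn rule on J2)
β4 |J3  (closing 0-jn rule on J3)

β0 stroke at J1
β1 stroke at J2
β2 stroke at I1
β3 stroke at Sf1
β4 stroke at J3
β5 stroke at Sf2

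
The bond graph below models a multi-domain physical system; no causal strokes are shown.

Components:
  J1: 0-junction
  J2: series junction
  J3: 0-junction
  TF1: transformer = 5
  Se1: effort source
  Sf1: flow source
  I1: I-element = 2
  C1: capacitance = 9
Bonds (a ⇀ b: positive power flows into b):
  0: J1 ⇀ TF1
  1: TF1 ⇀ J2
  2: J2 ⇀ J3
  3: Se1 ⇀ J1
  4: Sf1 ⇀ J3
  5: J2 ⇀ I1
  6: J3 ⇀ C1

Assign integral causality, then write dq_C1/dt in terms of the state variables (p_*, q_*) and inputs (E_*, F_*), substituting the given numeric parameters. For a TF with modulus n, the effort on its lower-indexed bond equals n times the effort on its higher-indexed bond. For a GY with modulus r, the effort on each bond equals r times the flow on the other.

dq_C1/dt = F_Sf1 + p_I1/2

β3 →J1  (Se1 (Se) sets effort on bond)
β4 →Sf1  (Sf1 (Sf) sets flow on bond)
β0 →TF1  (J1 effort already set via bond 3)
β1 →J2  (TF TF1: opposite of bond 0)
β5 →I1  (prefer integral on I1)
β2 →J2  (common-f at J2 fixed by 5)
β6 →J3  (closing 0-jn rule on J3)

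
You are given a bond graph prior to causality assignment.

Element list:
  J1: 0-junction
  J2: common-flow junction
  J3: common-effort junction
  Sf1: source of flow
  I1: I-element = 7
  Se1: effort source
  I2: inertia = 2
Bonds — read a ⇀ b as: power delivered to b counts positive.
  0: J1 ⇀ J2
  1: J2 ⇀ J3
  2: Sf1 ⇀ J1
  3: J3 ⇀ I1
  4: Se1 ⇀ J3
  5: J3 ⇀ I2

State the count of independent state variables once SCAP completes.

β2 stroke→Sf1  (Sf1: flow source, stroke at near end)
β4 stroke→J3  (Se1 fixes effort; stroke away)
β0 stroke→J1  (only one effort-in slot at J1)
β1 stroke→J2  (J2: bond 0 brought flow, rest push out)
β3 stroke→I1  (J3: bond 4 brought effort, rest push out)
β5 stroke→I2  (J3: bond 4 brought effort, rest push out)

2  (I1, I2 all integral)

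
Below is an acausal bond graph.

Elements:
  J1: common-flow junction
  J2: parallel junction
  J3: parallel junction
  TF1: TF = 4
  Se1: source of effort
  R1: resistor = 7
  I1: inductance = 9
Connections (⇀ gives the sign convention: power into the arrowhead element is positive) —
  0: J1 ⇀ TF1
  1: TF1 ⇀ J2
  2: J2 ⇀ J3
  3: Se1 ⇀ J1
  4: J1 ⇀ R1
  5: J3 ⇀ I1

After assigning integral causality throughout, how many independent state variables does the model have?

β3 →J1  (source Se1 imposes e)
β5 →I1  (prefer integral on I1)
β2 →J3  (J3 needs exactly one e-in)
β1 →J2  (closing 0-jn rule on J2)
β0 →TF1  (through TF1, causality passes straight; one stroke at TF1)
β4 →J1  (1-jn J1 has f-setter on 0)

1  (I1 all integral)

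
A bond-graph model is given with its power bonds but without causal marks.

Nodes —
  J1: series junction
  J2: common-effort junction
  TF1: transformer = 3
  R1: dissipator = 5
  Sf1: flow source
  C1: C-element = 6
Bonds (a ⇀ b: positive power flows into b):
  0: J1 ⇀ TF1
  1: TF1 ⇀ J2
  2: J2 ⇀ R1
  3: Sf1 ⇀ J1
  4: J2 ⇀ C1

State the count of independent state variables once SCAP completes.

1  (C1 all integral)

β3 stroke→Sf1  (Sf1 (Sf) sets flow on bond)
β0 stroke→J1  (common-f at J1 fixed by 3)
β1 stroke→TF1  (TF1: transformer flips bond 0)
β4 stroke→J2  (C1 outputs effort q/C1)
β2 stroke→R1  (0-jn J2 has e-setter on 4)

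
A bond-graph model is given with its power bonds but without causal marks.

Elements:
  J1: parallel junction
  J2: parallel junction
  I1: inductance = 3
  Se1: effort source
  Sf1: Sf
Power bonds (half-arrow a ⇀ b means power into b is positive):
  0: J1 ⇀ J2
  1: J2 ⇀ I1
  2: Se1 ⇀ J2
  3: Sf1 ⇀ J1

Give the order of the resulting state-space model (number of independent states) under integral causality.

1  (I1 all integral)

bond 2 stroke at J2  (Se1 (Se) sets effort on bond)
bond 3 stroke at Sf1  (source Sf1 imposes f)
bond 0 stroke at J1  (J1: last free bond brings effort in)
bond 1 stroke at I1  (common-e at J2 fixed by 2)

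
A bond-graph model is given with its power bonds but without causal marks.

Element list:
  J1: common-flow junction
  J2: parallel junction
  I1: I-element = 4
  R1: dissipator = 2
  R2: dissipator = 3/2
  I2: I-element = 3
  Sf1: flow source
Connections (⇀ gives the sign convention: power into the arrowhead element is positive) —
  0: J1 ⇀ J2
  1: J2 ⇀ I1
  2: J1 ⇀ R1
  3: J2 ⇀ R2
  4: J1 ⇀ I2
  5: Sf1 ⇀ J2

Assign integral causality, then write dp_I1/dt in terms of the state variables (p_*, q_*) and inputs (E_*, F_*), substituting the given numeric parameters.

dp_I1/dt = 3*F_Sf1/2 - 3*p_I1/8 + p_I2/2

β5 stroke→Sf1  (Sf1: flow source, stroke at near end)
β1 stroke→I1  (prefer integral on I1)
β4 stroke→I2  (prefer integral on I2)
β0 stroke→J1  (1-jn J1 has f-setter on 4)
β2 stroke→J1  (J1 flow already set via bond 4)
β3 stroke→J2  (J2: last free bond brings effort in)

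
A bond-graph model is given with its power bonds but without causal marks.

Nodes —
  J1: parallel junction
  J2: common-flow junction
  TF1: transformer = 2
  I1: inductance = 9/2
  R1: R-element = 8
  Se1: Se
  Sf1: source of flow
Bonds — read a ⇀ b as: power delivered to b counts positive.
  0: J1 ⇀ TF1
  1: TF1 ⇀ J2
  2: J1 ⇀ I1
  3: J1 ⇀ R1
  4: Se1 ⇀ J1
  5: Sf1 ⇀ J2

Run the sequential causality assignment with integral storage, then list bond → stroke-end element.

β0 stroke→TF1
β1 stroke→J2
β2 stroke→I1
β3 stroke→R1
β4 stroke→J1
β5 stroke→Sf1

β4 stroke→J1  (source Se1 imposes e)
β5 stroke→Sf1  (source Sf1 imposes f)
β0 stroke→TF1  (J1: bond 4 brought effort, rest push out)
β2 stroke→I1  (0-jn J1 has e-setter on 4)
β3 stroke→R1  (J1: bond 4 brought effort, rest push out)
β1 stroke→J2  (1-jn J2 has f-setter on 5)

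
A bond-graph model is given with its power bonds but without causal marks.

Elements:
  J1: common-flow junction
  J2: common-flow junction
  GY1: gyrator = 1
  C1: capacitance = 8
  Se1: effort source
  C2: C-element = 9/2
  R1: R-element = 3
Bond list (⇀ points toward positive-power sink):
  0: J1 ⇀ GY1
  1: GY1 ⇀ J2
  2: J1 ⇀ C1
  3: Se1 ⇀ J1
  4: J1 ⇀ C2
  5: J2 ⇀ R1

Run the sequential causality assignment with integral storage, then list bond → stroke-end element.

β3 →J1  (Se1: effort source, stroke at far end)
β2 →J1  (prefer integral on C1)
β4 →J1  (C2 outputs effort q/C2)
β0 →GY1  (closing 1-jn rule on J1)
β1 →GY1  (GY1 both-in/both-out from 0)
β5 →J2  (common-f at J2 fixed by 1)

bond 0 |GY1
bond 1 |GY1
bond 2 |J1
bond 3 |J1
bond 4 |J1
bond 5 |J2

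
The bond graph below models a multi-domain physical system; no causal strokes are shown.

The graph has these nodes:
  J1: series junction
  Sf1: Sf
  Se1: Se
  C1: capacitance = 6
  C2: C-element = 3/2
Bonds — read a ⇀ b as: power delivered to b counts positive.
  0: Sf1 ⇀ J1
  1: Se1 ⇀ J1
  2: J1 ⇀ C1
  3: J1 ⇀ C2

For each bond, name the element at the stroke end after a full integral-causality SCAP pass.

#0 stroke→Sf1
#1 stroke→J1
#2 stroke→J1
#3 stroke→J1

β0 |Sf1  (Sf1: flow source, stroke at near end)
β1 |J1  (Se1: effort source, stroke at far end)
β2 |J1  (1-jn J1 has f-setter on 0)
β3 |J1  (1-jn J1 has f-setter on 0)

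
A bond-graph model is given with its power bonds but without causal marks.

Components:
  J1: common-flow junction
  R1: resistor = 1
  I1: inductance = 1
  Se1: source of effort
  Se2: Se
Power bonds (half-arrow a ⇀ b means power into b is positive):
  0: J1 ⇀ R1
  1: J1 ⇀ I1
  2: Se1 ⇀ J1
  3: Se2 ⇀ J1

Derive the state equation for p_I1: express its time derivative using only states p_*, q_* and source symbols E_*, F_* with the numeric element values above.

b2 stroke at J1  (Se1 (Se) sets effort on bond)
b3 stroke at J1  (Se2 fixes effort; stroke away)
b1 stroke at I1  (I1 outputs flow p/I1)
b0 stroke at J1  (J1 flow already set via bond 1)

dp_I1/dt = E_Se1 + E_Se2 - p_I1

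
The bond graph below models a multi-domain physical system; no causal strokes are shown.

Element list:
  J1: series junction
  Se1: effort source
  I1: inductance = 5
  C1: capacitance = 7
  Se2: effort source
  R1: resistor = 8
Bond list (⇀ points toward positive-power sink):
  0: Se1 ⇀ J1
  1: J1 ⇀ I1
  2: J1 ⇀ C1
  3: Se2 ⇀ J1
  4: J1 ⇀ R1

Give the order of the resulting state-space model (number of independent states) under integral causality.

b0 →J1  (Se1 fixes effort; stroke away)
b3 →J1  (source Se2 imposes e)
b1 →I1  (prefer integral on I1)
b2 →J1  (common-f at J1 fixed by 1)
b4 →J1  (common-f at J1 fixed by 1)

2  (C1, I1 all integral)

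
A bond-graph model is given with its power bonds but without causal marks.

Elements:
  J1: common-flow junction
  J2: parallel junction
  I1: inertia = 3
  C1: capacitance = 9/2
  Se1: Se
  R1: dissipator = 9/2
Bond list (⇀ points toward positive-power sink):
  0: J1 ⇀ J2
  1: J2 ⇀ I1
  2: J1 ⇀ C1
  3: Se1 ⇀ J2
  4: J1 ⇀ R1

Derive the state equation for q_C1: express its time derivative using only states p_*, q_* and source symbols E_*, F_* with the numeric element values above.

dq_C1/dt = -2*E_Se1/9 - 4*q_C1/81

bond 3 stroke at J2  (Se1: effort source, stroke at far end)
bond 0 stroke at J1  (common-e at J2 fixed by 3)
bond 1 stroke at I1  (J2: bond 3 brought effort, rest push out)
bond 2 stroke at J1  (C1 integral (e out))
bond 4 stroke at R1  (closing 1-jn rule on J1)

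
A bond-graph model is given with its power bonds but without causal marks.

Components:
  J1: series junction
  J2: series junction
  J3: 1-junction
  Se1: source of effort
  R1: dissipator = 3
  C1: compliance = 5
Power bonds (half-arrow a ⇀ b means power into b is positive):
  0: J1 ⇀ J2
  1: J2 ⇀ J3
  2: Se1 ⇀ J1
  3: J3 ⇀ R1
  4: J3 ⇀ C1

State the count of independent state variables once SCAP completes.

1  (C1 all integral)

bond 2 stroke→J1  (source Se1 imposes e)
bond 0 stroke→J2  (J1 needs exactly one f-in)
bond 1 stroke→J3  (closing 1-jn rule on J2)
bond 4 stroke→J3  (C1 outputs effort q/C1)
bond 3 stroke→R1  (J3 needs exactly one f-in)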